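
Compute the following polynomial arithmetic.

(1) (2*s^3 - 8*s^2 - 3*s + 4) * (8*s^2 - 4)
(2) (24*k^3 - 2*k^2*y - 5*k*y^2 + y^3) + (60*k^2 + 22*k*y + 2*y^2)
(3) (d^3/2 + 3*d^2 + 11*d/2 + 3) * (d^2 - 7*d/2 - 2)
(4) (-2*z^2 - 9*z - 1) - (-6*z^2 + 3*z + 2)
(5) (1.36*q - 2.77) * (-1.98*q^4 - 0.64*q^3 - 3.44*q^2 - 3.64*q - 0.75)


(1) = 16*s^5 - 64*s^4 - 32*s^3 + 64*s^2 + 12*s - 16
(2) = 24*k^3 - 2*k^2*y + 60*k^2 - 5*k*y^2 + 22*k*y + y^3 + 2*y^2
(3) = d^5/2 + 5*d^4/4 - 6*d^3 - 89*d^2/4 - 43*d/2 - 6
(4) = 4*z^2 - 12*z - 3
(5) = -2.6928*q^5 + 4.6142*q^4 - 2.9056*q^3 + 4.5784*q^2 + 9.0628*q + 2.0775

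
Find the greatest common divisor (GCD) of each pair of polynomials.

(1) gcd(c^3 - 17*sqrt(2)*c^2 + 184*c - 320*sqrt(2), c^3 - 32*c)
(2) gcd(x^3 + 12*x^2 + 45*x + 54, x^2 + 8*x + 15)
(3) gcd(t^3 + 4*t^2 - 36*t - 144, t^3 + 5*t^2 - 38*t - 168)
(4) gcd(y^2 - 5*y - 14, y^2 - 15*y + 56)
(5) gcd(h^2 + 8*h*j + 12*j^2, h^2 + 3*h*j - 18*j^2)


(1) = c - 4*sqrt(2)
(2) = x + 3
(3) = t^2 - 2*t - 24
(4) = gcd((y - 7)*(y + 2), (y - 8)*(y - 7)) = y - 7
(5) = gcd((h + 2*j)*(h + 6*j), (h - 3*j)*(h + 6*j)) = h + 6*j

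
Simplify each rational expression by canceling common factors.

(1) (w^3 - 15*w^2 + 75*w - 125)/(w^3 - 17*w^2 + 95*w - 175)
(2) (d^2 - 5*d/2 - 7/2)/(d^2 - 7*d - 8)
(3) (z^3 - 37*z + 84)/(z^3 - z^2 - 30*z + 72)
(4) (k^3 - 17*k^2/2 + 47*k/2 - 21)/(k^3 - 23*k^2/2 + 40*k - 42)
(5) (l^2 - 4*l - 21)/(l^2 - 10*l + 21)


(1) = (w - 5)/(w - 7)
(2) = (2*d - 7)/(2*d - 16)
(3) = (z + 7)/(z + 6)
(4) = (k - 3)/(k - 6)
(5) = (l + 3)/(l - 3)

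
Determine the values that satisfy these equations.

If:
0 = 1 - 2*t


Then:
t = 1/2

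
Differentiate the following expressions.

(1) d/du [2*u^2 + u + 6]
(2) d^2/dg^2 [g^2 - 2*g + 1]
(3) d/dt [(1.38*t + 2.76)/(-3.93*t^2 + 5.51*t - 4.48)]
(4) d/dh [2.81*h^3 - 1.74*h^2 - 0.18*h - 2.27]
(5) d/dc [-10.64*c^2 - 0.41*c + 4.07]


(1) = 4*u + 1
(2) = 2
(3) = (5.4234*t^2 + 21.6936*t - 21.39)/(15.4449*t^4 - 43.3086*t^3 + 65.5729*t^2 - 49.3696*t + 20.0704)
(4) = 8.43*h^2 - 3.48*h - 0.18
(5) = -21.28*c - 0.41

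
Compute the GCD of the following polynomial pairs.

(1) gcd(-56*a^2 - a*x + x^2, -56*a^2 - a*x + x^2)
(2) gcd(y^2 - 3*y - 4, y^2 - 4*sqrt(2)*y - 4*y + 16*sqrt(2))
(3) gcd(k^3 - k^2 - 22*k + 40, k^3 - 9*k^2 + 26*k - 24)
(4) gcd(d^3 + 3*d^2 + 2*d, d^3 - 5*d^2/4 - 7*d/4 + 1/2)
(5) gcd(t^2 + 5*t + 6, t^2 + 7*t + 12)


(1) = -56*a^2 - a*x + x^2
(2) = y - 4
(3) = gcd((k - 4)*(k - 2)*(k + 5), (k - 4)*(k - 3)*(k - 2)) = k^2 - 6*k + 8
(4) = d + 1
(5) = t + 3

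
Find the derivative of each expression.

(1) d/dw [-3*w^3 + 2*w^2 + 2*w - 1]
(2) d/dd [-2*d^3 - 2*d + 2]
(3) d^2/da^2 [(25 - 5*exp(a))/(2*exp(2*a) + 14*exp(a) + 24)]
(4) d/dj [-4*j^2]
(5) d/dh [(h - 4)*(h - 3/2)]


(1) = -9*w^2 + 4*w + 2
(2) = -6*d^2 - 2
(3) = 5*(-exp(4*a) + 27*exp(3*a) + 177*exp(2*a) + 89*exp(a) - 564)*exp(a)/(2*(exp(6*a) + 21*exp(5*a) + 183*exp(4*a) + 847*exp(3*a) + 2196*exp(2*a) + 3024*exp(a) + 1728))
(4) = -8*j
(5) = 2*h - 11/2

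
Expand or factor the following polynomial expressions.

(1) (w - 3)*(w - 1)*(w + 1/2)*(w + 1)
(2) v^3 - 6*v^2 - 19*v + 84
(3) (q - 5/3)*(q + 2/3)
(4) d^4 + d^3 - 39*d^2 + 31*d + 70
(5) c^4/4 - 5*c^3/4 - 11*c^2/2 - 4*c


(1) = w^4 - 5*w^3/2 - 5*w^2/2 + 5*w/2 + 3/2
(2) = (v - 7)*(v - 3)*(v + 4)
(3) = q^2 - q - 10/9
(4) = (d - 5)*(d - 2)*(d + 1)*(d + 7)
(5) = c*(c/4 + 1/4)*(c - 8)*(c + 2)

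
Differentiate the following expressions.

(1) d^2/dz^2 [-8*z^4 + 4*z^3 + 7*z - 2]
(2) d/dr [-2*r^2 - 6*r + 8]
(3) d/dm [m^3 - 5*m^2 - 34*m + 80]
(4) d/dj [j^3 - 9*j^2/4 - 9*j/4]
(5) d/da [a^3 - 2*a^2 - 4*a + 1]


(1) = 24*z*(1 - 4*z)
(2) = -4*r - 6
(3) = 3*m^2 - 10*m - 34
(4) = 3*j^2 - 9*j/2 - 9/4
(5) = 3*a^2 - 4*a - 4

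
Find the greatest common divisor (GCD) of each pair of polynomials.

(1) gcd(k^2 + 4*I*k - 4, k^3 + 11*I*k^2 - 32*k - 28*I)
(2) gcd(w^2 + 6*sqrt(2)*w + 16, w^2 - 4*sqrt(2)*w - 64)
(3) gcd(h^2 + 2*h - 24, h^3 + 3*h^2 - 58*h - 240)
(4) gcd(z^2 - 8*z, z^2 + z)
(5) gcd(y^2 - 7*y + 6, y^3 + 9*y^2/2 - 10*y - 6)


(1) = gcd((k + 2*I)^2, (k + 2*I)^2*(k + 7*I)) = k^2 + 4*I*k - 4
(2) = w + 4*sqrt(2)
(3) = h + 6
(4) = z
(5) = 1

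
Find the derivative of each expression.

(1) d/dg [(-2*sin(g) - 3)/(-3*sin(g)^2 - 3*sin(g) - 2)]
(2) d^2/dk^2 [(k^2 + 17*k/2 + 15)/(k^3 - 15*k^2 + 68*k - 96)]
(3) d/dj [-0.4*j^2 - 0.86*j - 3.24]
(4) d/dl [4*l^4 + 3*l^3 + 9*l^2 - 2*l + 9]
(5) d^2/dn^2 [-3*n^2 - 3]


(1) = (-18*sin(g) + 3*cos(2*g) - 8)*cos(g)/(3*sin(g)^2 + 3*sin(g) + 2)^2
(2) = (2*k^6 + 51*k^5 - 993*k^4 + 2453*k^3 + 27522*k^2 - 156600*k + 224928)/(k^9 - 45*k^8 + 879*k^7 - 9783*k^6 + 68412*k^5 - 312048*k^4 + 929600*k^3 - 1746432*k^2 + 1880064*k - 884736)
(3) = -0.8*j - 0.86
(4) = 16*l^3 + 9*l^2 + 18*l - 2
(5) = -6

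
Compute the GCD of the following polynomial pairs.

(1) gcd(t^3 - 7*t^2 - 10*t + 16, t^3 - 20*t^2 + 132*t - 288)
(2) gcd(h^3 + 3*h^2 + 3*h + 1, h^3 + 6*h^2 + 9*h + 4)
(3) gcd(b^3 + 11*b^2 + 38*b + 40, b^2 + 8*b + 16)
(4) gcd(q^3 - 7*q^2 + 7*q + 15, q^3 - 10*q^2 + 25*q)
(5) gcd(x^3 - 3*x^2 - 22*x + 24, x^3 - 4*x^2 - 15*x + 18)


(1) = gcd((t - 8)*(t - 1)*(t + 2), (t - 8)*(t - 6)^2) = t - 8
(2) = h^2 + 2*h + 1
(3) = gcd((b + 2)*(b + 4)*(b + 5), (b + 4)^2) = b + 4
(4) = q - 5
(5) = gcd((x - 6)*(x - 1)*(x + 4), (x - 6)*(x - 1)*(x + 3)) = x^2 - 7*x + 6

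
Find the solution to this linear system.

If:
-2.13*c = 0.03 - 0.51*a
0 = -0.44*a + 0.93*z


Then:
a = 2.11363636363636*z
c = 0.506081946222791*z - 0.0140845070422535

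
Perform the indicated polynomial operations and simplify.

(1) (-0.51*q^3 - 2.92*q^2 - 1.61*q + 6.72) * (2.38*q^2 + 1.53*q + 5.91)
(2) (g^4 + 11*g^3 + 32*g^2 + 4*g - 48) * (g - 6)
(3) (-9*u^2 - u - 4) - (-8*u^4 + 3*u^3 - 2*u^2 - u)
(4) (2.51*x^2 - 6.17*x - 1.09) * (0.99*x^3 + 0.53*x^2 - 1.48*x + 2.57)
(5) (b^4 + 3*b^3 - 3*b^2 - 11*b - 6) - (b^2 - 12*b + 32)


(1) = -1.2138*q^5 - 7.7299*q^4 - 11.3135*q^3 - 3.7269*q^2 + 0.7665*q + 39.7152
(2) = g^5 + 5*g^4 - 34*g^3 - 188*g^2 - 72*g + 288
(3) = 8*u^4 - 3*u^3 - 7*u^2 - 4
(4) = 2.4849*x^5 - 4.778*x^4 - 8.064*x^3 + 15.0046*x^2 - 14.2437*x - 2.8013
(5) = b^4 + 3*b^3 - 4*b^2 + b - 38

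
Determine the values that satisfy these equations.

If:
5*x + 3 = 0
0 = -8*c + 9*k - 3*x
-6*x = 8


Then:
No Solution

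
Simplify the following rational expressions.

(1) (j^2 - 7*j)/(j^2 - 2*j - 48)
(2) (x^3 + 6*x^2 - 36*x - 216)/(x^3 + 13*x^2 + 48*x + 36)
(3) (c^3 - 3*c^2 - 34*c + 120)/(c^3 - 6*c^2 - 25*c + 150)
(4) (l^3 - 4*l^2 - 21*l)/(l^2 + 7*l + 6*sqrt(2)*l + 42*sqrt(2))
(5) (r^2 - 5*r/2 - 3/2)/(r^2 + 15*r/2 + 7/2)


(1) = (j^2 - 7*j)/(j^2 - 2*j - 48)
(2) = (x - 6)/(x + 1)
(3) = (c^2 + 2*c - 24)/(c^2 - c - 30)
(4) = (l^3 - 4*l^2 - 21*l)/(l^2 + l*(7 + 6*sqrt(2)) + 42*sqrt(2))
(5) = (r - 3)/(r + 7)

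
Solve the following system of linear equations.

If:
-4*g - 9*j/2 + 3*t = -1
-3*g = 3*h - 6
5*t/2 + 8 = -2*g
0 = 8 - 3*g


Then:
g = 8/3
h = -2/3
j = -154/27
t = -16/3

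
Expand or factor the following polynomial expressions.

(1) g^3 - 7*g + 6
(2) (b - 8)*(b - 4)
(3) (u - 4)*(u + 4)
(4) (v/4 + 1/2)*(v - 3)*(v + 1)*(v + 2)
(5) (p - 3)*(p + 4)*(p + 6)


(1) = (g - 2)*(g - 1)*(g + 3)
(2) = b^2 - 12*b + 32
(3) = u^2 - 16
(4) = v^4/4 + v^3/2 - 7*v^2/4 - 5*v - 3
(5) = p^3 + 7*p^2 - 6*p - 72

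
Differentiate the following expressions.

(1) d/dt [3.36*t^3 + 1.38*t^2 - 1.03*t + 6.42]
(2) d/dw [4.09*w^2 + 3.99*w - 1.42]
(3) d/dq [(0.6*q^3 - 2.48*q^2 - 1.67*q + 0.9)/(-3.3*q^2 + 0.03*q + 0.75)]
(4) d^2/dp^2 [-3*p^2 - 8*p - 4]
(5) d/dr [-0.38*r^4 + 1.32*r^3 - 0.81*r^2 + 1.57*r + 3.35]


(1) = 10.08*t^2 + 2.76*t - 1.03
(2) = 8.18*w + 3.99
(3) = (-1.98*q^4 + 0.036*q^3 - 4.2354*q^2 + 2.22*q - 1.2795)/(10.89*q^4 - 0.198*q^3 - 4.9491*q^2 + 0.045*q + 0.5625)
(4) = -6
(5) = -1.52*r^3 + 3.96*r^2 - 1.62*r + 1.57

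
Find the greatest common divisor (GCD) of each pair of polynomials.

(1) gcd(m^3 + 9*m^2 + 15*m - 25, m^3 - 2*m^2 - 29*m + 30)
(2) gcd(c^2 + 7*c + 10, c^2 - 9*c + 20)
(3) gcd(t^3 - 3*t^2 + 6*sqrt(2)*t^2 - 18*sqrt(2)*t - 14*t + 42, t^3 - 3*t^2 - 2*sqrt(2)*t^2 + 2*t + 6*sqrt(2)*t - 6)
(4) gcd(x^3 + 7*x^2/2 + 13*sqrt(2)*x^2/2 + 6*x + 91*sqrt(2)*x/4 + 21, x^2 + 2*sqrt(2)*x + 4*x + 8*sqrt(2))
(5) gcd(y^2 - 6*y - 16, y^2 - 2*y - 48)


(1) = gcd((m - 1)*(m + 5)^2, (m - 6)*(m - 1)*(m + 5)) = m^2 + 4*m - 5
(2) = gcd((c + 2)*(c + 5), (c - 5)*(c - 4)) = 1
(3) = gcd((t - 3)*(t - sqrt(2))*(t + 7*sqrt(2)), (t - 3)*(t - sqrt(2))^2) = t^2 + t*(-3 - sqrt(2)) + 3*sqrt(2)
(4) = gcd((x + 7/2)*(x + sqrt(2)/2)*(x + 6*sqrt(2)), (x + 4)*(x + 2*sqrt(2))) = 1
(5) = y - 8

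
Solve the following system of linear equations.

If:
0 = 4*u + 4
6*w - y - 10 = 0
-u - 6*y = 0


Then:
u = -1
w = 61/36
y = 1/6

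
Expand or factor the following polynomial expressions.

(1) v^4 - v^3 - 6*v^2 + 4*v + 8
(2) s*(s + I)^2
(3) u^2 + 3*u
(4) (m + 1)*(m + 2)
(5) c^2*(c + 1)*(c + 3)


(1) = (v - 2)^2*(v + 1)*(v + 2)
(2) = s^3 + 2*I*s^2 - s
(3) = u*(u + 3)
(4) = m^2 + 3*m + 2
(5) = c^4 + 4*c^3 + 3*c^2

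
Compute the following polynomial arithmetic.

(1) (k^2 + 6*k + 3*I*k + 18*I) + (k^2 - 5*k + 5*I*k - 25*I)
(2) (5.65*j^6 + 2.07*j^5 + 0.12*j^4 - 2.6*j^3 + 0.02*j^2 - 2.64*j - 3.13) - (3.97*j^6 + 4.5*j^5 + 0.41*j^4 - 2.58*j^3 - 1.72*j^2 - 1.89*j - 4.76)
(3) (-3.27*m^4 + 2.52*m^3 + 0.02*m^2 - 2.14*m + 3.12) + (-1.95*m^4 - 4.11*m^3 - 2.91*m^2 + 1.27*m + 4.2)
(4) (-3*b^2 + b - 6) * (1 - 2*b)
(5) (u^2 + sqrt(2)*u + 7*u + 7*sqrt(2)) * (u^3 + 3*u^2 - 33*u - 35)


(1) = 2*k^2 + k + 8*I*k - 7*I
(2) = 1.68*j^6 - 2.43*j^5 - 0.29*j^4 - 0.02*j^3 + 1.74*j^2 - 0.75*j + 1.63
(3) = -5.22*m^4 - 1.59*m^3 - 2.89*m^2 - 0.87*m + 7.32
(4) = 6*b^3 - 5*b^2 + 13*b - 6
(5) = u^5 + sqrt(2)*u^4 + 10*u^4 - 12*u^3 + 10*sqrt(2)*u^3 - 266*u^2 - 12*sqrt(2)*u^2 - 266*sqrt(2)*u - 245*u - 245*sqrt(2)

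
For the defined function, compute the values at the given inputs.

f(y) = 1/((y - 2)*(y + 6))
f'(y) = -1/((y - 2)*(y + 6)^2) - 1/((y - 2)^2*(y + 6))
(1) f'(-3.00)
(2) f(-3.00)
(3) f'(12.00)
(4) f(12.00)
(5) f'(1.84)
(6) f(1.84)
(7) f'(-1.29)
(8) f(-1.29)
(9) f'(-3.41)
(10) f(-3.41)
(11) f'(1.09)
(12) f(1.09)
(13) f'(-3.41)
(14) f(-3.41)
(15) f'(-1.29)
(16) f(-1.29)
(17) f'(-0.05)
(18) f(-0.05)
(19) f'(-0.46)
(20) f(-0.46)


(1) = 0.01
(2) = -0.07
(3) = -0.00
(4) = 0.01
(5) = -4.88
(6) = -0.80
(7) = -0.01
(8) = -0.06
(9) = 0.01
(10) = -0.07
(11) = -0.15
(12) = -0.15
(13) = 0.01
(14) = -0.07
(15) = -0.01
(16) = -0.06
(17) = -0.03
(18) = -0.08
(19) = -0.02
(20) = -0.07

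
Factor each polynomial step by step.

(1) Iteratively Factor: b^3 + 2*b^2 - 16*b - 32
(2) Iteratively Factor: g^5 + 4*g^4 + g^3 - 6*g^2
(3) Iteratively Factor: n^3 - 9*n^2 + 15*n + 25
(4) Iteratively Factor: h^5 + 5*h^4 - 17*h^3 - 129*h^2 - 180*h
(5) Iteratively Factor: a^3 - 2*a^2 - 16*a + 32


(1) = (b + 2)*(b^2 - 16) = (b - 4)*(b + 2)*(b + 4)
(2) = (g)*(g^4 + 4*g^3 + g^2 - 6*g) = g*(g - 1)*(g^3 + 5*g^2 + 6*g) = g*(g - 1)*(g + 3)*(g^2 + 2*g) = g*(g - 1)*(g + 2)*(g + 3)*(g)
(3) = (n - 5)*(n^2 - 4*n - 5) = (n - 5)*(n + 1)*(n - 5)
(4) = (h + 3)*(h^4 + 2*h^3 - 23*h^2 - 60*h) = (h + 3)*(h + 4)*(h^3 - 2*h^2 - 15*h) = h*(h + 3)*(h + 4)*(h^2 - 2*h - 15) = h*(h - 5)*(h + 3)*(h + 4)*(h + 3)
(5) = (a - 2)*(a^2 - 16) = (a - 4)*(a - 2)*(a + 4)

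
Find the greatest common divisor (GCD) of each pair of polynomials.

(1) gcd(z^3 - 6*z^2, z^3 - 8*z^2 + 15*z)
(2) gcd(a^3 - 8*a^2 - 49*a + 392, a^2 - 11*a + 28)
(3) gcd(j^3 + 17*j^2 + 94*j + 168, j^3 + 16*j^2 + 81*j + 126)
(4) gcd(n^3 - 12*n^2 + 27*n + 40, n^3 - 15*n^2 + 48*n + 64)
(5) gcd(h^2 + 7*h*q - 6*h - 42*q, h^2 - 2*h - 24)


(1) = z
(2) = a - 7
(3) = j^2 + 13*j + 42
(4) = gcd((n - 8)*(n - 5)*(n + 1), (n - 8)^2*(n + 1)) = n^2 - 7*n - 8
(5) = gcd((h - 6)*(h + 7*q), (h - 6)*(h + 4)) = h - 6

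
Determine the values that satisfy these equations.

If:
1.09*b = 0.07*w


Then:
b = 0.0642201834862385*w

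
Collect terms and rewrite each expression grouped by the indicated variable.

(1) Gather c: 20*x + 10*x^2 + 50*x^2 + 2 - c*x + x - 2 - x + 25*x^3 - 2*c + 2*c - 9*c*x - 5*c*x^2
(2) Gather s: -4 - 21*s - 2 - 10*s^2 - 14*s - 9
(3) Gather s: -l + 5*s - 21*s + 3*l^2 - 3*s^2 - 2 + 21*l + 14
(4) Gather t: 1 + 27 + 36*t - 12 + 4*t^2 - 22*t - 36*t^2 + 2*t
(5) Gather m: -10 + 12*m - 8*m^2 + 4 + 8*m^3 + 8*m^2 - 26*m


(1) = c*(-5*x^2 - 10*x) + 25*x^3 + 60*x^2 + 20*x
(2) = -10*s^2 - 35*s - 15
(3) = 3*l^2 + 20*l - 3*s^2 - 16*s + 12
(4) = -32*t^2 + 16*t + 16
(5) = 8*m^3 - 14*m - 6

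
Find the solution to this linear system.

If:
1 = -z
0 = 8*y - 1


Then:
y = 1/8
z = -1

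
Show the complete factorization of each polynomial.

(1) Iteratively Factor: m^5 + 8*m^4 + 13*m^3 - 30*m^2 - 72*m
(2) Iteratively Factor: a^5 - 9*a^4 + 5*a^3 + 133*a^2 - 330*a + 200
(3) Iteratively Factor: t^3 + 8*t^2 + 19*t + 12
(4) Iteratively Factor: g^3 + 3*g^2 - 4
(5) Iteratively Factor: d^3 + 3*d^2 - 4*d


(1) = (m - 2)*(m^4 + 10*m^3 + 33*m^2 + 36*m) = m*(m - 2)*(m^3 + 10*m^2 + 33*m + 36) = m*(m - 2)*(m + 3)*(m^2 + 7*m + 12) = m*(m - 2)*(m + 3)^2*(m + 4)
(2) = (a - 1)*(a^4 - 8*a^3 - 3*a^2 + 130*a - 200) = (a - 1)*(a + 4)*(a^3 - 12*a^2 + 45*a - 50) = (a - 2)*(a - 1)*(a + 4)*(a^2 - 10*a + 25) = (a - 5)*(a - 2)*(a - 1)*(a + 4)*(a - 5)
(3) = (t + 3)*(t^2 + 5*t + 4) = (t + 1)*(t + 3)*(t + 4)
(4) = (g - 1)*(g^2 + 4*g + 4) = (g - 1)*(g + 2)*(g + 2)
(5) = (d + 4)*(d^2 - d) = (d - 1)*(d + 4)*(d)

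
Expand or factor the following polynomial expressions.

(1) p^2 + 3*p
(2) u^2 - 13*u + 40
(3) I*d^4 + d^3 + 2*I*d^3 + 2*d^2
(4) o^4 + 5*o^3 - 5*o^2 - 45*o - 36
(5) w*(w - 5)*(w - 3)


(1) = p*(p + 3)
(2) = (u - 8)*(u - 5)
(3) = d^2*(d + 2)*(I*d + 1)
(4) = (o - 3)*(o + 1)*(o + 3)*(o + 4)
(5) = w^3 - 8*w^2 + 15*w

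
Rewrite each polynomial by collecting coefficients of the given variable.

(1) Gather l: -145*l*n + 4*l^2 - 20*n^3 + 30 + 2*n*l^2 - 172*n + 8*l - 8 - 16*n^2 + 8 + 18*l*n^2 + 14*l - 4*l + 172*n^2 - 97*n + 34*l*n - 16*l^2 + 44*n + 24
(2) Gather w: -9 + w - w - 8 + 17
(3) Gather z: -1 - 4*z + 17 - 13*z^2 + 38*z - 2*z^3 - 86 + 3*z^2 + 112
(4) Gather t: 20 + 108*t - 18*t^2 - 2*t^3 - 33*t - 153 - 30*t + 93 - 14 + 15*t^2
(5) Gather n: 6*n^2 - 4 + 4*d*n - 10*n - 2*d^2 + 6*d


(1) = l^2*(2*n - 12) + l*(18*n^2 - 111*n + 18) - 20*n^3 + 156*n^2 - 225*n + 54
(2) = 0
(3) = -2*z^3 - 10*z^2 + 34*z + 42
(4) = -2*t^3 - 3*t^2 + 45*t - 54
(5) = -2*d^2 + 6*d + 6*n^2 + n*(4*d - 10) - 4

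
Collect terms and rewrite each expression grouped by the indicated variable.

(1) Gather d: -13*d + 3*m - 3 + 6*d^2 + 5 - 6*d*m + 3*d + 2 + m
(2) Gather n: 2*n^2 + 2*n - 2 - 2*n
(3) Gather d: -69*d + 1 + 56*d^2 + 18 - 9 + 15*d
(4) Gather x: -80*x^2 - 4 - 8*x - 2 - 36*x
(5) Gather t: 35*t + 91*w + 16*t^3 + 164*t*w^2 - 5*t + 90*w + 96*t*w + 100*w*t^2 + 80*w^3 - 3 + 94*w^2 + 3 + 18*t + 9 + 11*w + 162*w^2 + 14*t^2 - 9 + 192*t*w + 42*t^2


(1) = 6*d^2 + d*(-6*m - 10) + 4*m + 4
(2) = 2*n^2 - 2
(3) = 56*d^2 - 54*d + 10
(4) = -80*x^2 - 44*x - 6
(5) = 16*t^3 + t^2*(100*w + 56) + t*(164*w^2 + 288*w + 48) + 80*w^3 + 256*w^2 + 192*w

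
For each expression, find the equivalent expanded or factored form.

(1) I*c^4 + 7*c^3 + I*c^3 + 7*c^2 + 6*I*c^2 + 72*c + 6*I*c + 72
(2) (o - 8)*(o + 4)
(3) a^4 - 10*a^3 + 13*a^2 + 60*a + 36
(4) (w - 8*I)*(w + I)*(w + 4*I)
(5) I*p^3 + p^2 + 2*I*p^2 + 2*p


(1) = (c - 6*I)*(c - 4*I)*(c + 3*I)*(I*c + I)
(2) = o^2 - 4*o - 32
(3) = (a - 6)^2*(a + 1)^2
(4) = w^3 - 3*I*w^2 + 36*w + 32*I
(5) = p*(p + 2)*(I*p + 1)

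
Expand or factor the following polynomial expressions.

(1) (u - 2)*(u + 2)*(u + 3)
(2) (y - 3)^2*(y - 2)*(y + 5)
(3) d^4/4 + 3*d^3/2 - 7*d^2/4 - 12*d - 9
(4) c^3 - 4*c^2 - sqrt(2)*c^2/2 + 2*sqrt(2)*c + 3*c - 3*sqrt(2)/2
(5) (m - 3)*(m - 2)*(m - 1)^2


(1) = u^3 + 3*u^2 - 4*u - 12
(2) = y^4 - 3*y^3 - 19*y^2 + 87*y - 90
(3) = (d/4 + 1/4)*(d - 3)*(d + 2)*(d + 6)
(4) = (c - 3)*(c - 1)*(c - sqrt(2)/2)
(5) = m^4 - 7*m^3 + 17*m^2 - 17*m + 6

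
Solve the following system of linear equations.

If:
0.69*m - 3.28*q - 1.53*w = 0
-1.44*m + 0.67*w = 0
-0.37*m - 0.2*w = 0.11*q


Then:
m = 0.00
q = 0.00
w = 0.00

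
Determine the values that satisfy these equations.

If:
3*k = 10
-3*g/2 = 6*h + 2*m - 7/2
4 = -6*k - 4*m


Then:
g = 31/3 - 4*h
k = 10/3
m = -6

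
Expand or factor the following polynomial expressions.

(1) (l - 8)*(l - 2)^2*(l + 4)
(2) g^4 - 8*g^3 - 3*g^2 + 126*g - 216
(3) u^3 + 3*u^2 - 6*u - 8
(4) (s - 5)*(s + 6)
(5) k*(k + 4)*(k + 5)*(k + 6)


(1) = l^4 - 8*l^3 - 12*l^2 + 112*l - 128
(2) = (g - 6)*(g - 3)^2*(g + 4)
(3) = (u - 2)*(u + 1)*(u + 4)
(4) = s^2 + s - 30
(5) = k^4 + 15*k^3 + 74*k^2 + 120*k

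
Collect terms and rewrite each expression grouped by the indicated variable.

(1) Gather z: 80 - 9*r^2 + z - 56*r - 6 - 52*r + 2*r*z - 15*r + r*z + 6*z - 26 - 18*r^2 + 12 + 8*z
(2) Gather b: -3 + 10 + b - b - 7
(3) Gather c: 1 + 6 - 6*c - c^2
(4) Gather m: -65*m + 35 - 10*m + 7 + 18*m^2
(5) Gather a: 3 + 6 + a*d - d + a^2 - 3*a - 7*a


(1) = -27*r^2 - 123*r + z*(3*r + 15) + 60
(2) = 0
(3) = -c^2 - 6*c + 7
(4) = 18*m^2 - 75*m + 42
(5) = a^2 + a*(d - 10) - d + 9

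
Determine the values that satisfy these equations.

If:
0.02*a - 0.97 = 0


Then:
a = 48.50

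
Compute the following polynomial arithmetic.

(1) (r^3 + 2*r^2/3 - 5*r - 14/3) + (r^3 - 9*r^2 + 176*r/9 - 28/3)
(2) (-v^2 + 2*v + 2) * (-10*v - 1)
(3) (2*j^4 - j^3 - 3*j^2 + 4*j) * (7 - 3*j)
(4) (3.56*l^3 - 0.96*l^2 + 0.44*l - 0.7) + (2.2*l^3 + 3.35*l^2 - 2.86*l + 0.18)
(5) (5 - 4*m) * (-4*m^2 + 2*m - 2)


(1) = 2*r^3 - 25*r^2/3 + 131*r/9 - 14
(2) = 10*v^3 - 19*v^2 - 22*v - 2
(3) = -6*j^5 + 17*j^4 + 2*j^3 - 33*j^2 + 28*j
(4) = 5.76*l^3 + 2.39*l^2 - 2.42*l - 0.52
(5) = 16*m^3 - 28*m^2 + 18*m - 10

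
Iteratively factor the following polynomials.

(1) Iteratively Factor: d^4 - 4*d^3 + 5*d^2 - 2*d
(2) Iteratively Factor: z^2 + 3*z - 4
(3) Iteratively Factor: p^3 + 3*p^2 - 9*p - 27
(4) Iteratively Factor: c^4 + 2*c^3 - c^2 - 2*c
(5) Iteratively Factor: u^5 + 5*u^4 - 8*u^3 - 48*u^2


(1) = (d - 2)*(d^3 - 2*d^2 + d) = d*(d - 2)*(d^2 - 2*d + 1) = d*(d - 2)*(d - 1)*(d - 1)
(2) = (z - 1)*(z + 4)
(3) = (p + 3)*(p^2 - 9) = (p + 3)^2*(p - 3)
(4) = (c + 1)*(c^3 + c^2 - 2*c) = c*(c + 1)*(c^2 + c - 2) = c*(c - 1)*(c + 1)*(c + 2)
(5) = (u - 3)*(u^4 + 8*u^3 + 16*u^2) = (u - 3)*(u + 4)*(u^3 + 4*u^2) = (u - 3)*(u + 4)^2*(u^2) = u*(u - 3)*(u + 4)^2*(u)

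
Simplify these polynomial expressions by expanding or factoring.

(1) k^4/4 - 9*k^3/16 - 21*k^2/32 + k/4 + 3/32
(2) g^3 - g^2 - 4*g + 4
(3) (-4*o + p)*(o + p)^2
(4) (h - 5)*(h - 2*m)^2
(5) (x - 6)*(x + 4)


(1) = (k/4 + 1/4)*(k - 3)*(k - 1/2)*(k + 1/4)
(2) = (g - 2)*(g - 1)*(g + 2)
(3) = -4*o^3 - 7*o^2*p - 2*o*p^2 + p^3
(4) = h^3 - 4*h^2*m - 5*h^2 + 4*h*m^2 + 20*h*m - 20*m^2
(5) = x^2 - 2*x - 24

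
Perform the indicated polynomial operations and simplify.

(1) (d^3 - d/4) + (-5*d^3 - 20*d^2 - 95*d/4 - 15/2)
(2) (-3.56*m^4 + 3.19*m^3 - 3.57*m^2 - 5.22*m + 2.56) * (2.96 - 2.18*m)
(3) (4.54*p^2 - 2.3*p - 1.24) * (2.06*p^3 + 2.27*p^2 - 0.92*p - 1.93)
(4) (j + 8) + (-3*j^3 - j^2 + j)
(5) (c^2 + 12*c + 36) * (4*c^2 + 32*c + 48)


(1) = -4*d^3 - 20*d^2 - 24*d - 15/2
(2) = 7.7608*m^5 - 17.4918*m^4 + 17.225*m^3 + 0.8124*m^2 - 21.032*m + 7.5776
(3) = 9.3524*p^5 + 5.5678*p^4 - 11.9522*p^3 - 9.461*p^2 + 5.5798*p + 2.3932
(4) = -3*j^3 - j^2 + 2*j + 8
(5) = 4*c^4 + 80*c^3 + 576*c^2 + 1728*c + 1728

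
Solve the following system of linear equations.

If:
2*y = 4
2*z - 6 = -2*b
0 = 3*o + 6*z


Then:
b = 3 - z
o = -2*z
y = 2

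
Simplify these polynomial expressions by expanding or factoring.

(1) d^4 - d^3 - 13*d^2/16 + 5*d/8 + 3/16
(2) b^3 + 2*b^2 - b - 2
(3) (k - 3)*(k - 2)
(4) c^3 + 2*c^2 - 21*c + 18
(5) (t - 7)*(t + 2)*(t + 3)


(1) = (d - 1)^2*(d + 1/4)*(d + 3/4)
(2) = (b - 1)*(b + 1)*(b + 2)
(3) = k^2 - 5*k + 6
(4) = (c - 3)*(c - 1)*(c + 6)
(5) = t^3 - 2*t^2 - 29*t - 42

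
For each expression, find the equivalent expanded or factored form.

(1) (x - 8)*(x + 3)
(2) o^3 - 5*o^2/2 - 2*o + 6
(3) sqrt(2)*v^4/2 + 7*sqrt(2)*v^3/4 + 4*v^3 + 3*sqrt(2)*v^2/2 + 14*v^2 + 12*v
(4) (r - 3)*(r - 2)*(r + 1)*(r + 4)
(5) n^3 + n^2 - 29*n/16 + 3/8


(1) = x^2 - 5*x - 24
(2) = (o - 2)^2*(o + 3/2)
(3) = v*(v + 3/2)*(v + 4*sqrt(2))*(sqrt(2)*v/2 + sqrt(2))
(4) = r^4 - 15*r^2 + 10*r + 24
(5) = (n - 3/4)*(n - 1/4)*(n + 2)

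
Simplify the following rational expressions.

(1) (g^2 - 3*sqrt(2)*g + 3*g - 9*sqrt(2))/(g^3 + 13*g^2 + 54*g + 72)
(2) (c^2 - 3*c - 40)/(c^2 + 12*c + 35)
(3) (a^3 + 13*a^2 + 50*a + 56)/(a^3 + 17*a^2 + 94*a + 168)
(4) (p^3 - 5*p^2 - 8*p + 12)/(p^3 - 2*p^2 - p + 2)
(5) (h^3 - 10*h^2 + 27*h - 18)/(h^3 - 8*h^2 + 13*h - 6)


(1) = (g - 3*sqrt(2))/(g^2 + 10*g + 24)
(2) = (c - 8)/(c + 7)
(3) = (a + 2)/(a + 6)
(4) = (p^2 - 4*p - 12)/(p^2 - p - 2)
(5) = (h - 3)/(h - 1)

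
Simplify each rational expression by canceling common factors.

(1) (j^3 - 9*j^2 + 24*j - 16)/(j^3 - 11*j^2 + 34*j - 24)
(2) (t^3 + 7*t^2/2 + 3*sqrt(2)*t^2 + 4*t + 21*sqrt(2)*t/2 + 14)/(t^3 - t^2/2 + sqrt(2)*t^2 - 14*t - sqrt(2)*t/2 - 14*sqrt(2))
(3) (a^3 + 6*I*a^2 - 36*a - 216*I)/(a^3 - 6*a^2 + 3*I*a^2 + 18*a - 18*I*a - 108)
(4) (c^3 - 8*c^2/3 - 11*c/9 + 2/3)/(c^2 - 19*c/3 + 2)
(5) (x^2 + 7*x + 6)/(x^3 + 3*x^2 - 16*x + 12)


(1) = (j - 4)/(j - 6)
(2) = (4*t + 8*sqrt(2))/(4*t - 16)
(3) = (a + 6)/(a - 3*I)
(4) = (3*c^2 - 7*c - 6)/(3*c - 18)
(5) = (x + 1)/(x^2 - 3*x + 2)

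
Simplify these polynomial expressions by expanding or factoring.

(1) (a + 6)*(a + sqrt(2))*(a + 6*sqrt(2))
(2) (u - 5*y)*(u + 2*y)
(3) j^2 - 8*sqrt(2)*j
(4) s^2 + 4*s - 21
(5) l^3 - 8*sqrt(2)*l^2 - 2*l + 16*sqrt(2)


(1) = a^3 + 6*a^2 + 7*sqrt(2)*a^2 + 12*a + 42*sqrt(2)*a + 72
(2) = u^2 - 3*u*y - 10*y^2
(3) = j*(j - 8*sqrt(2))
(4) = (s - 3)*(s + 7)
(5) = (l - 8*sqrt(2))*(l - sqrt(2))*(l + sqrt(2))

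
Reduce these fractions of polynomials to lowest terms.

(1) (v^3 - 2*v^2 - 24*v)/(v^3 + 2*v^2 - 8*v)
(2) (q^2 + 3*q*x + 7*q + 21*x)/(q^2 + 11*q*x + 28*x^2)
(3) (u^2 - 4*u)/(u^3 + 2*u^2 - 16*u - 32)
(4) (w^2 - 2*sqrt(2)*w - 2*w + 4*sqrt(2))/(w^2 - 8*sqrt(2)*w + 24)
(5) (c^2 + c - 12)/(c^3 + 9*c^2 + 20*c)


(1) = (v - 6)/(v - 2)
(2) = (q^2 + 3*q*x + 7*q + 21*x)/(q^2 + 11*q*x + 28*x^2)
(3) = u/(u^2 + 6*u + 8)
(4) = (w - 2)/(w - 6*sqrt(2))
(5) = (c - 3)/(c^2 + 5*c)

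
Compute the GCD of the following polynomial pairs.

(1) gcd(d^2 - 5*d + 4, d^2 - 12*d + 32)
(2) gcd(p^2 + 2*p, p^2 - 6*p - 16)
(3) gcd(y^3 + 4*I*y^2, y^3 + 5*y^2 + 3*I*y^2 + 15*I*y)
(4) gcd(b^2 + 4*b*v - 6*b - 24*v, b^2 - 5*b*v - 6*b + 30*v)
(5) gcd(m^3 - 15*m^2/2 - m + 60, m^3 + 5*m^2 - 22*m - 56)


(1) = d - 4
(2) = gcd(p*(p + 2), (p - 8)*(p + 2)) = p + 2
(3) = y
(4) = gcd((b - 6)*(b + 4*v), (b - 6)*(b - 5*v)) = b - 6
(5) = m - 4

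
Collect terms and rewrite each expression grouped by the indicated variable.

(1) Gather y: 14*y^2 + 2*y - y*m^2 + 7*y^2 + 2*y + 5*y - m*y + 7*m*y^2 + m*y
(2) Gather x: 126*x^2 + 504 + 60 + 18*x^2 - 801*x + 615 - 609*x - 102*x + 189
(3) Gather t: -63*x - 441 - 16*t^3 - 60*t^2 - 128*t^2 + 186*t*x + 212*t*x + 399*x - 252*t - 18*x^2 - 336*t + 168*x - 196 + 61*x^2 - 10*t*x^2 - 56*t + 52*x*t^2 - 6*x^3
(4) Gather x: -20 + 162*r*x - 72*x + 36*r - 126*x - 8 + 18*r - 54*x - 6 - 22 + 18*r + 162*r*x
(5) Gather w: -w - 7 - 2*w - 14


(1) = y^2*(7*m + 21) + y*(9 - m^2)
(2) = 144*x^2 - 1512*x + 1368
(3) = -16*t^3 + t^2*(52*x - 188) + t*(-10*x^2 + 398*x - 644) - 6*x^3 + 43*x^2 + 504*x - 637
(4) = 72*r + x*(324*r - 252) - 56
(5) = -3*w - 21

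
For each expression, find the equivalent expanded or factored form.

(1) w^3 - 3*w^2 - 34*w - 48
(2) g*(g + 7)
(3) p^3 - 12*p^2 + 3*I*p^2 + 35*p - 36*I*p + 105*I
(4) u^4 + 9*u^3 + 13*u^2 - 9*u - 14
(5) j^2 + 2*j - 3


(1) = (w - 8)*(w + 2)*(w + 3)
(2) = g^2 + 7*g
(3) = (p - 7)*(p - 5)*(p + 3*I)
(4) = (u - 1)*(u + 1)*(u + 2)*(u + 7)
(5) = (j - 1)*(j + 3)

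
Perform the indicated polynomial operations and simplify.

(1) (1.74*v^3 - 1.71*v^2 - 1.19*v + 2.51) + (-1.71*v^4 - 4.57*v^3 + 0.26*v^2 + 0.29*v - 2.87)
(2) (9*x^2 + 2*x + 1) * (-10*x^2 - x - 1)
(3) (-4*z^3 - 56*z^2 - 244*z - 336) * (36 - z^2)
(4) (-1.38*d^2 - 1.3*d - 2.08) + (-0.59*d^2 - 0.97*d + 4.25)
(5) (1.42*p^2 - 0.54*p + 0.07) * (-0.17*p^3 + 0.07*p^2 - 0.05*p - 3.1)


(1) = -1.71*v^4 - 2.83*v^3 - 1.45*v^2 - 0.9*v - 0.36
(2) = -90*x^4 - 29*x^3 - 21*x^2 - 3*x - 1
(3) = 4*z^5 + 56*z^4 + 100*z^3 - 1680*z^2 - 8784*z - 12096
(4) = -1.97*d^2 - 2.27*d + 2.17
(5) = -0.2414*p^5 + 0.1912*p^4 - 0.1207*p^3 - 4.3701*p^2 + 1.6705*p - 0.217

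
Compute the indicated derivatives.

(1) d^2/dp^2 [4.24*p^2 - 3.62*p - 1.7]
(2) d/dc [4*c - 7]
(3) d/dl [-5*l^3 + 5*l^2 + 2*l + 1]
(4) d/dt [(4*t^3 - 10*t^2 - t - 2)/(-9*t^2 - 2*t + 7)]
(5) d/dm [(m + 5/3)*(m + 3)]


(1) = 8.48000000000000
(2) = 4
(3) = -15*l^2 + 10*l + 2
(4) = (-36*t^4 - 16*t^3 + 95*t^2 - 176*t - 11)/(81*t^4 + 36*t^3 - 122*t^2 - 28*t + 49)
(5) = 2*m + 14/3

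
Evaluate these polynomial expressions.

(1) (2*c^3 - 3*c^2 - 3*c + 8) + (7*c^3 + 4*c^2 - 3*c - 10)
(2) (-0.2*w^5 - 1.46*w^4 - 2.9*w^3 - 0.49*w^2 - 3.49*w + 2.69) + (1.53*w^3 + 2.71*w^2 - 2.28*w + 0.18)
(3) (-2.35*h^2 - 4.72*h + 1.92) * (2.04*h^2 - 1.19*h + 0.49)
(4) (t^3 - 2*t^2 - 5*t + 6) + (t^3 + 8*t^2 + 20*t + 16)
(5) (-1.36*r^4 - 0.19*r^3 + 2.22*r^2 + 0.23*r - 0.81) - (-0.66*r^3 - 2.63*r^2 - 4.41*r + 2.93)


(1) = 9*c^3 + c^2 - 6*c - 2
(2) = -0.2*w^5 - 1.46*w^4 - 1.37*w^3 + 2.22*w^2 - 5.77*w + 2.87
(3) = -4.794*h^4 - 6.8323*h^3 + 8.3821*h^2 - 4.5976*h + 0.9408
(4) = 2*t^3 + 6*t^2 + 15*t + 22
(5) = -1.36*r^4 + 0.47*r^3 + 4.85*r^2 + 4.64*r - 3.74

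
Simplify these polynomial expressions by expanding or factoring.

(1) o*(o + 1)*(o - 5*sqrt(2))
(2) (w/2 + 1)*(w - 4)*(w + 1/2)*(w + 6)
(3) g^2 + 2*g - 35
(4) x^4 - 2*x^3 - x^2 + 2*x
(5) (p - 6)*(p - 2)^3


(1) = o^3 - 5*sqrt(2)*o^2 + o^2 - 5*sqrt(2)*o
(2) = w^4/2 + 9*w^3/4 - 9*w^2 - 29*w - 12
(3) = (g - 5)*(g + 7)
(4) = x*(x - 2)*(x - 1)*(x + 1)
(5) = p^4 - 12*p^3 + 48*p^2 - 80*p + 48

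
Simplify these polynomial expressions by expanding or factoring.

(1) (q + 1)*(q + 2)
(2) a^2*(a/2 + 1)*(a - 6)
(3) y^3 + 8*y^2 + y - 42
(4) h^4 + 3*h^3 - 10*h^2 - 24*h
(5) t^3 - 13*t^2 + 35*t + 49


(1) = q^2 + 3*q + 2
(2) = a^4/2 - 2*a^3 - 6*a^2
(3) = (y - 2)*(y + 3)*(y + 7)
(4) = h*(h - 3)*(h + 2)*(h + 4)
(5) = (t - 7)^2*(t + 1)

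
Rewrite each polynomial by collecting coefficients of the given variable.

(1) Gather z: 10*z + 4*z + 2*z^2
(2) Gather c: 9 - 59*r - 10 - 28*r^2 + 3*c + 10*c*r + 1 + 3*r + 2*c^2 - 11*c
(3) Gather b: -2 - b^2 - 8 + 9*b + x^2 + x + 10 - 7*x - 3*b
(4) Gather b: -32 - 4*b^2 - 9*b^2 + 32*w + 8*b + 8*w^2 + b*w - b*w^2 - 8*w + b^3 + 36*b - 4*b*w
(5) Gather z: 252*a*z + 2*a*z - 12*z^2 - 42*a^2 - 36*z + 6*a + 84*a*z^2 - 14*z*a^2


(1) = 2*z^2 + 14*z
(2) = 2*c^2 + c*(10*r - 8) - 28*r^2 - 56*r
(3) = -b^2 + 6*b + x^2 - 6*x
(4) = b^3 - 13*b^2 + b*(-w^2 - 3*w + 44) + 8*w^2 + 24*w - 32
(5) = -42*a^2 + 6*a + z^2*(84*a - 12) + z*(-14*a^2 + 254*a - 36)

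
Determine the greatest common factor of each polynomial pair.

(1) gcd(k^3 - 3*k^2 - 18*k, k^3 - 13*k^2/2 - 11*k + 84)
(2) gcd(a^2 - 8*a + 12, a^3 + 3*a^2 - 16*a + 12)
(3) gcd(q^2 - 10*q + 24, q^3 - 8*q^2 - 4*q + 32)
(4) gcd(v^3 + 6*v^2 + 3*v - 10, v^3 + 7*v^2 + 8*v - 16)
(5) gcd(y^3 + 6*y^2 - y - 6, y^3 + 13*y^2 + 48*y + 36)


(1) = gcd(k*(k - 6)*(k + 3), (k - 6)*(k - 4)*(k + 7/2)) = k - 6
(2) = gcd((a - 6)*(a - 2), (a - 2)*(a - 1)*(a + 6)) = a - 2
(3) = 1
(4) = gcd((v - 1)*(v + 2)*(v + 5), (v - 1)*(v + 4)^2) = v - 1
(5) = y^2 + 7*y + 6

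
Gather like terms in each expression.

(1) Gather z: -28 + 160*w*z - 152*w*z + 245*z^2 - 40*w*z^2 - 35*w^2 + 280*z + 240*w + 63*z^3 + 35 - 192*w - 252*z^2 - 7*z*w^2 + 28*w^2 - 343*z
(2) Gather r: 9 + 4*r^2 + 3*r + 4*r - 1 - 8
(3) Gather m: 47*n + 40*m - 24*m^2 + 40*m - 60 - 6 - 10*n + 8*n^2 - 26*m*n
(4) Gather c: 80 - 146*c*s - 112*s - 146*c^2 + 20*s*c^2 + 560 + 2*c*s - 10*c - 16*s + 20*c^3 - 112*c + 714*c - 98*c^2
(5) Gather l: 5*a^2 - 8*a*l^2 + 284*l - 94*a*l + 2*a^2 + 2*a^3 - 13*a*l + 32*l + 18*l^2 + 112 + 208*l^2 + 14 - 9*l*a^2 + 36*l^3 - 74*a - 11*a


(1) = -7*w^2 + 48*w + 63*z^3 + z^2*(-40*w - 7) + z*(-7*w^2 + 8*w - 63) + 7
(2) = 4*r^2 + 7*r
(3) = -24*m^2 + m*(80 - 26*n) + 8*n^2 + 37*n - 66
(4) = 20*c^3 + c^2*(20*s - 244) + c*(592 - 144*s) - 128*s + 640
(5) = 2*a^3 + 7*a^2 - 85*a + 36*l^3 + l^2*(226 - 8*a) + l*(-9*a^2 - 107*a + 316) + 126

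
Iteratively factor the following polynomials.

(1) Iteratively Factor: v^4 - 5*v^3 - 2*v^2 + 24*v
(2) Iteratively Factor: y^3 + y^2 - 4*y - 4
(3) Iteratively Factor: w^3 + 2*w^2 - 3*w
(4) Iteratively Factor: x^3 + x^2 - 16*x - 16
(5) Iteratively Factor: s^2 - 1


(1) = (v - 3)*(v^3 - 2*v^2 - 8*v) = (v - 4)*(v - 3)*(v^2 + 2*v) = (v - 4)*(v - 3)*(v + 2)*(v)
(2) = (y + 1)*(y^2 - 4) = (y + 1)*(y + 2)*(y - 2)
(3) = (w + 3)*(w^2 - w) = w*(w + 3)*(w - 1)
(4) = (x + 1)*(x^2 - 16) = (x + 1)*(x + 4)*(x - 4)
(5) = (s - 1)*(s + 1)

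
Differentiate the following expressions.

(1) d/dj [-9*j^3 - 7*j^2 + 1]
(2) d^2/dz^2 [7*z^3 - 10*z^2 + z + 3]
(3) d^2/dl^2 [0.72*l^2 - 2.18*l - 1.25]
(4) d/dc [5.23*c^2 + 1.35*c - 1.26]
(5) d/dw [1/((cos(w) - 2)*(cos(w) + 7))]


(1) = j*(-27*j - 14)
(2) = 42*z - 20
(3) = 1.44000000000000
(4) = 10.46*c + 1.35
(5) = (2*cos(w) + 5)*sin(w)/((cos(w) - 2)^2*(cos(w) + 7)^2)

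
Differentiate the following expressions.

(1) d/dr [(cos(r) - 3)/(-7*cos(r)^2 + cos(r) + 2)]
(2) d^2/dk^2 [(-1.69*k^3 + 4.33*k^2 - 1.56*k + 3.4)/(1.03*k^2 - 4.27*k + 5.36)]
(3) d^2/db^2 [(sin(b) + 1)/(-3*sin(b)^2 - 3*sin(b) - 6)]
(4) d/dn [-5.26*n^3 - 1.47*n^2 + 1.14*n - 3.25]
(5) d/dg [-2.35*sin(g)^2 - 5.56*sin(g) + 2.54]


(1) = (7*sin(r)^2 + 42*cos(r) - 12)*sin(r)/(-7*cos(r)^2 + cos(r) + 2)^2
(2) = (-8.18936*k^3 + 110.288184*k^2 - 329.364696*k + 263.832552)/(1.092727*k^6 - 13.590129*k^5 + 73.398933*k^4 - 219.297379*k^3 + 381.959496*k^2 - 368.026176*k + 153.990656)
(3) = (sin(b)^5 + 3*sin(b)^4 - 11*sin(b)^3 - 15*sin(b)^2 + 8*sin(b) + 6)/(3*(sin(b)^2 + sin(b) + 2)^3)
(4) = -15.78*n^2 - 2.94*n + 1.14
(5) = -(4.7*sin(g) + 5.56)*cos(g)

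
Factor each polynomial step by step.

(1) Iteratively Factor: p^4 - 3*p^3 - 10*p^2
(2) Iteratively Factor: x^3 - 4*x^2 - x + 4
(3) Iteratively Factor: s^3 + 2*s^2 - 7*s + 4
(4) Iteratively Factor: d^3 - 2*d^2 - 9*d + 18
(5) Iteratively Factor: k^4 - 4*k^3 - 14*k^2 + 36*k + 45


(1) = (p)*(p^3 - 3*p^2 - 10*p) = p^2*(p^2 - 3*p - 10) = p^2*(p + 2)*(p - 5)
(2) = (x - 1)*(x^2 - 3*x - 4) = (x - 4)*(x - 1)*(x + 1)
(3) = (s + 4)*(s^2 - 2*s + 1) = (s - 1)*(s + 4)*(s - 1)
(4) = (d - 2)*(d^2 - 9) = (d - 2)*(d + 3)*(d - 3)
(5) = (k - 3)*(k^3 - k^2 - 17*k - 15) = (k - 3)*(k + 1)*(k^2 - 2*k - 15) = (k - 3)*(k + 1)*(k + 3)*(k - 5)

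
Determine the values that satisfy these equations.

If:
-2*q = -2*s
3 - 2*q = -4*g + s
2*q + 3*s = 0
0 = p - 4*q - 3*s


Then:
g = -3/4
p = 0
q = 0
s = 0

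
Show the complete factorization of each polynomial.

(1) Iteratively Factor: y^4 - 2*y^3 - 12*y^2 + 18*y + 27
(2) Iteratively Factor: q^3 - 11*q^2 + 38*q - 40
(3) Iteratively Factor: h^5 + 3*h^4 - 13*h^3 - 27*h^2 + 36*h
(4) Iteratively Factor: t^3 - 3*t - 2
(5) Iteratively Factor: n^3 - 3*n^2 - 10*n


(1) = (y - 3)*(y^3 + y^2 - 9*y - 9) = (y - 3)^2*(y^2 + 4*y + 3) = (y - 3)^2*(y + 3)*(y + 1)
(2) = (q - 4)*(q^2 - 7*q + 10) = (q - 5)*(q - 4)*(q - 2)
(3) = (h + 4)*(h^4 - h^3 - 9*h^2 + 9*h) = (h - 3)*(h + 4)*(h^3 + 2*h^2 - 3*h) = (h - 3)*(h + 3)*(h + 4)*(h^2 - h) = (h - 3)*(h - 1)*(h + 3)*(h + 4)*(h)
(4) = (t - 2)*(t^2 + 2*t + 1) = (t - 2)*(t + 1)*(t + 1)
(5) = (n)*(n^2 - 3*n - 10) = n*(n + 2)*(n - 5)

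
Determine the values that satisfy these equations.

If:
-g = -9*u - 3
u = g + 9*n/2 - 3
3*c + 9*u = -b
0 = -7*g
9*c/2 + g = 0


Then:
b = 3
c = 0
g = 0
n = 16/27
u = -1/3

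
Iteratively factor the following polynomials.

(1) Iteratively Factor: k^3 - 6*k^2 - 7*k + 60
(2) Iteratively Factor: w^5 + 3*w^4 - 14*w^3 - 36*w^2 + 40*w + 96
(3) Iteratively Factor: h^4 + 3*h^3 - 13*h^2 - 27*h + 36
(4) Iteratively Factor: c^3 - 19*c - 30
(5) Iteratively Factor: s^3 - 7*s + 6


(1) = (k - 5)*(k^2 - k - 12) = (k - 5)*(k - 4)*(k + 3)
(2) = (w + 2)*(w^4 + w^3 - 16*w^2 - 4*w + 48) = (w - 2)*(w + 2)*(w^3 + 3*w^2 - 10*w - 24) = (w - 2)*(w + 2)^2*(w^2 + w - 12) = (w - 2)*(w + 2)^2*(w + 4)*(w - 3)
(3) = (h - 3)*(h^3 + 6*h^2 + 5*h - 12) = (h - 3)*(h + 4)*(h^2 + 2*h - 3) = (h - 3)*(h - 1)*(h + 4)*(h + 3)
(4) = (c + 3)*(c^2 - 3*c - 10) = (c - 5)*(c + 3)*(c + 2)
(5) = (s - 2)*(s^2 + 2*s - 3) = (s - 2)*(s + 3)*(s - 1)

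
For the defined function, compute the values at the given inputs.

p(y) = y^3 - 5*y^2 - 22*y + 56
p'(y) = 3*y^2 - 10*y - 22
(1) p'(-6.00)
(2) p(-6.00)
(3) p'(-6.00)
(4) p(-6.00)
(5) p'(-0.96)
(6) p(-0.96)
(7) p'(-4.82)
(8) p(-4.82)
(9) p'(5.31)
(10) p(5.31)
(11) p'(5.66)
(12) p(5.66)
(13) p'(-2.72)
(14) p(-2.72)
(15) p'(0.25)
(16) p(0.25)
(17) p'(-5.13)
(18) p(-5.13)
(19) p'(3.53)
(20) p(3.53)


(1) = 146.00
(2) = -208.00
(3) = 146.00
(4) = -208.00
(5) = -9.64
(6) = 71.63
(7) = 95.90
(8) = -66.10
(9) = 9.49
(10) = -52.08
(11) = 17.51
(12) = -47.38
(13) = 27.40
(14) = 58.72
(15) = -24.31
(16) = 50.20
(17) = 108.25
(18) = -97.73
(19) = -19.92
(20) = -39.98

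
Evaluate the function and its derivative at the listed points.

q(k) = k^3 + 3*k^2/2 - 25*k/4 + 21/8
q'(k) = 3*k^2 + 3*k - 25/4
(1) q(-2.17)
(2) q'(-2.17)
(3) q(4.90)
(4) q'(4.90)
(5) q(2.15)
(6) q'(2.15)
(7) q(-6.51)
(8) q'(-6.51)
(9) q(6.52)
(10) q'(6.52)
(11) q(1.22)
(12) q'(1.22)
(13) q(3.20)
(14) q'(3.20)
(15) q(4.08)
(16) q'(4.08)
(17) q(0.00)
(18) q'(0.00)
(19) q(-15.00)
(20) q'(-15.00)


(1) = 13.03
(2) = 1.37
(3) = 125.66
(4) = 80.48
(5) = 6.06
(6) = 14.07
(7) = -169.01
(8) = 101.36
(9) = 302.81
(10) = 140.84
(11) = -0.95
(12) = 1.88
(13) = 30.75
(14) = 34.07
(15) = 70.01
(16) = 55.93
(17) = 2.62
(18) = -6.25
(19) = -2941.12
(20) = 623.75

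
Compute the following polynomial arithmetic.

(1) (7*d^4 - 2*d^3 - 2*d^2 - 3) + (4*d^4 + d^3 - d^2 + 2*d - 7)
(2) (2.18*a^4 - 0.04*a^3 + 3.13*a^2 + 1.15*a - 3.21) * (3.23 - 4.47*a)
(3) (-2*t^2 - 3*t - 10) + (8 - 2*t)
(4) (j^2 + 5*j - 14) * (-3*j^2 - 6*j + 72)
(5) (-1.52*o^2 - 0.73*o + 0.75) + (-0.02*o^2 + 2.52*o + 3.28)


(1) = 11*d^4 - d^3 - 3*d^2 + 2*d - 10
(2) = -9.7446*a^5 + 7.2202*a^4 - 14.1203*a^3 + 4.9694*a^2 + 18.0632*a - 10.3683
(3) = -2*t^2 - 5*t - 2
(4) = -3*j^4 - 21*j^3 + 84*j^2 + 444*j - 1008
(5) = -1.54*o^2 + 1.79*o + 4.03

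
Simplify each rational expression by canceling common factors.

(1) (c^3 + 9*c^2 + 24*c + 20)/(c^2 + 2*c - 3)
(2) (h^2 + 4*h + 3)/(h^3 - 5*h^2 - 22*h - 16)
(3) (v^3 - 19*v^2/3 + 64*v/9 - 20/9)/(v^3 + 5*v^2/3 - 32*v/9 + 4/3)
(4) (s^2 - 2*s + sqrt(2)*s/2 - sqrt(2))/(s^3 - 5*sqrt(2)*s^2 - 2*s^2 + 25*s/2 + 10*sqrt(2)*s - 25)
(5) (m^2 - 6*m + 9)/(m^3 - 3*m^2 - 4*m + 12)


(1) = (c^3 + 9*c^2 + 24*c + 20)/(c^2 + 2*c - 3)
(2) = (h + 3)/(h^2 - 6*h - 16)
(3) = (v - 5)/(v + 3)
(4) = (4*s + 2*sqrt(2))/(4*s^2 - 20*sqrt(2)*s + 50)
(5) = (m - 3)/(m^2 - 4)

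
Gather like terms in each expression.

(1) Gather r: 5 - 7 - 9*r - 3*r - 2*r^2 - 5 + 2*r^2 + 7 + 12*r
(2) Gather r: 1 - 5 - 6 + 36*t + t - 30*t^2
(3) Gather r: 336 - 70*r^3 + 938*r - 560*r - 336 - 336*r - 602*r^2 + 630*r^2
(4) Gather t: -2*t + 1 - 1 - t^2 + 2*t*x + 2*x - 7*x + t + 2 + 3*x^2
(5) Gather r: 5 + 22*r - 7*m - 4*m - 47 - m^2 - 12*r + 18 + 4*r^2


(1) = 0
(2) = -30*t^2 + 37*t - 10
(3) = -70*r^3 + 28*r^2 + 42*r
(4) = -t^2 + t*(2*x - 1) + 3*x^2 - 5*x + 2
(5) = -m^2 - 11*m + 4*r^2 + 10*r - 24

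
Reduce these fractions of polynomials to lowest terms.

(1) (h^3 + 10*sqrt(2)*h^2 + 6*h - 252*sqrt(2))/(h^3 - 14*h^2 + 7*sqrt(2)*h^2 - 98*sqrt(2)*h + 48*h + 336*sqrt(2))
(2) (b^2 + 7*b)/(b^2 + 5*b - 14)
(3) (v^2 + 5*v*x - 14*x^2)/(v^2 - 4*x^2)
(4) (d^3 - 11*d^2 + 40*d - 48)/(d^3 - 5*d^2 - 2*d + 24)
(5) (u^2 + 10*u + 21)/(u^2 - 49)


(1) = (h^2 + 3*sqrt(2)*h - 36)/(h^2 - 14*h + 48)
(2) = b/(b - 2)
(3) = (v + 7*x)/(v + 2*x)
(4) = (d - 4)/(d + 2)
(5) = (u + 3)/(u - 7)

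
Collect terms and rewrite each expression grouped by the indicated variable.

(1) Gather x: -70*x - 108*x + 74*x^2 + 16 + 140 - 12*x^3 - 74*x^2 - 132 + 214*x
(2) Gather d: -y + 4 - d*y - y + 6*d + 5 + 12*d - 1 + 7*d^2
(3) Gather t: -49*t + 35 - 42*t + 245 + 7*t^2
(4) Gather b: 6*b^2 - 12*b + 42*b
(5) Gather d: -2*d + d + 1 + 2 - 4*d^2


(1) = -12*x^3 + 36*x + 24
(2) = 7*d^2 + d*(18 - y) - 2*y + 8
(3) = 7*t^2 - 91*t + 280
(4) = 6*b^2 + 30*b
(5) = -4*d^2 - d + 3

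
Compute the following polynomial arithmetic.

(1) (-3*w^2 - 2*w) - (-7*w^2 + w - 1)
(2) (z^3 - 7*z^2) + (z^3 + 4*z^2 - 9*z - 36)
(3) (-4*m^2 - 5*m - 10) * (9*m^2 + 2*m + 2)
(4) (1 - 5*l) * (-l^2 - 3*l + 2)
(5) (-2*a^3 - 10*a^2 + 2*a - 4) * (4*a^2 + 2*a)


(1) = 4*w^2 - 3*w + 1
(2) = 2*z^3 - 3*z^2 - 9*z - 36
(3) = -36*m^4 - 53*m^3 - 108*m^2 - 30*m - 20
(4) = 5*l^3 + 14*l^2 - 13*l + 2
(5) = -8*a^5 - 44*a^4 - 12*a^3 - 12*a^2 - 8*a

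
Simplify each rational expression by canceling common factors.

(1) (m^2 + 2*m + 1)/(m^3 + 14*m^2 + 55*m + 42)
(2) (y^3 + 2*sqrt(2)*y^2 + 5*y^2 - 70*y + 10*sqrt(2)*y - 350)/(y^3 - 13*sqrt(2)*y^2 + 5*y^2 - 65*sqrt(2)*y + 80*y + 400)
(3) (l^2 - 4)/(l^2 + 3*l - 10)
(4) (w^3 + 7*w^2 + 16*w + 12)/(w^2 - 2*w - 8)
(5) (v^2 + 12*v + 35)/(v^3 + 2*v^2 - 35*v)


(1) = (m + 1)/(m^2 + 13*m + 42)
(2) = (y + 7*sqrt(2))/(y - 8*sqrt(2))
(3) = (l + 2)/(l + 5)
(4) = (w^2 + 5*w + 6)/(w - 4)
(5) = (v + 5)/(v^2 - 5*v)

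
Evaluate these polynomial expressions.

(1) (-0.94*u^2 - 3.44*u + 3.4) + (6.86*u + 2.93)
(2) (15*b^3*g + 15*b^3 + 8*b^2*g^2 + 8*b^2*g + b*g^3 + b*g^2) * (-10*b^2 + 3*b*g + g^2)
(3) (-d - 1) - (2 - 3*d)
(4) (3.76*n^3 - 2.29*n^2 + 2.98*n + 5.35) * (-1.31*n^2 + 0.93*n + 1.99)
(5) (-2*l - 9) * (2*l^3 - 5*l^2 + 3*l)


(1) = -0.94*u^2 + 3.42*u + 6.33
(2) = -150*b^5*g - 150*b^5 - 35*b^4*g^2 - 35*b^4*g + 29*b^3*g^3 + 29*b^3*g^2 + 11*b^2*g^4 + 11*b^2*g^3 + b*g^5 + b*g^4
(3) = 2*d - 3
(4) = -4.9256*n^5 + 6.4967*n^4 + 1.4489*n^3 - 8.7942*n^2 + 10.9057*n + 10.6465
(5) = -4*l^4 - 8*l^3 + 39*l^2 - 27*l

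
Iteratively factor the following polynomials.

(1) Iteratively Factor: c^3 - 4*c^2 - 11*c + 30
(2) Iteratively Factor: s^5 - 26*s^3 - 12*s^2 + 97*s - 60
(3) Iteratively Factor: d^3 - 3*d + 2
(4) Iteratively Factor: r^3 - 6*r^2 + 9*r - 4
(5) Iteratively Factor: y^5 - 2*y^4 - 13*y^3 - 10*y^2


(1) = (c - 5)*(c^2 + c - 6) = (c - 5)*(c - 2)*(c + 3)
(2) = (s - 5)*(s^4 + 5*s^3 - s^2 - 17*s + 12) = (s - 5)*(s - 1)*(s^3 + 6*s^2 + 5*s - 12) = (s - 5)*(s - 1)*(s + 4)*(s^2 + 2*s - 3) = (s - 5)*(s - 1)*(s + 3)*(s + 4)*(s - 1)
(3) = (d + 2)*(d^2 - 2*d + 1) = (d - 1)*(d + 2)*(d - 1)
(4) = (r - 1)*(r^2 - 5*r + 4) = (r - 4)*(r - 1)*(r - 1)
(5) = (y + 2)*(y^4 - 4*y^3 - 5*y^2) = (y - 5)*(y + 2)*(y^3 + y^2) = y*(y - 5)*(y + 2)*(y^2 + y) = y^2*(y - 5)*(y + 2)*(y + 1)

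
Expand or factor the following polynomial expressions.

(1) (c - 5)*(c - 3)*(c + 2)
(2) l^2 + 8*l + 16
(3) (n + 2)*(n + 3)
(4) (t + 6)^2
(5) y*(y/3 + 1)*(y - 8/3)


(1) = c^3 - 6*c^2 - c + 30
(2) = (l + 4)^2
(3) = n^2 + 5*n + 6
(4) = t^2 + 12*t + 36
(5) = y^3/3 + y^2/9 - 8*y/3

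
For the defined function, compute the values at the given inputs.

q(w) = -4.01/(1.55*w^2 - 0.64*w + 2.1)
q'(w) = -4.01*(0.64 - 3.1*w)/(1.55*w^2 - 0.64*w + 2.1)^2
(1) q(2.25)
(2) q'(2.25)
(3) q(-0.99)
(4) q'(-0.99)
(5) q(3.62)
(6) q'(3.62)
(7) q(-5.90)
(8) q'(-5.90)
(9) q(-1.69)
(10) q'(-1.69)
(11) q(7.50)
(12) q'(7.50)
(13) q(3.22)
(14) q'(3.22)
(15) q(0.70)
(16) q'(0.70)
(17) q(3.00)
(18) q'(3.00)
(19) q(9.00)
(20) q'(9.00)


(1) = -0.47
(2) = 0.35
(3) = -0.94
(4) = -0.82
(5) = -0.20
(6) = 0.11
(7) = -0.07
(8) = -0.02
(9) = -0.53
(10) = -0.41
(11) = -0.05
(12) = 0.01
(13) = -0.25
(14) = 0.14
(15) = -1.66
(16) = 1.06
(17) = -0.28
(18) = 0.17
(19) = -0.03
(20) = 0.01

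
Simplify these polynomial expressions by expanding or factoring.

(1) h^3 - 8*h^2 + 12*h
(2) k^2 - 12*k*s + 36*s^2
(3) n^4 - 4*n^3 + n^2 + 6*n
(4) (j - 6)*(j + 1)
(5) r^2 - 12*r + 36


(1) = h*(h - 6)*(h - 2)
(2) = (k - 6*s)^2
(3) = n*(n - 3)*(n - 2)*(n + 1)
(4) = j^2 - 5*j - 6
(5) = (r - 6)^2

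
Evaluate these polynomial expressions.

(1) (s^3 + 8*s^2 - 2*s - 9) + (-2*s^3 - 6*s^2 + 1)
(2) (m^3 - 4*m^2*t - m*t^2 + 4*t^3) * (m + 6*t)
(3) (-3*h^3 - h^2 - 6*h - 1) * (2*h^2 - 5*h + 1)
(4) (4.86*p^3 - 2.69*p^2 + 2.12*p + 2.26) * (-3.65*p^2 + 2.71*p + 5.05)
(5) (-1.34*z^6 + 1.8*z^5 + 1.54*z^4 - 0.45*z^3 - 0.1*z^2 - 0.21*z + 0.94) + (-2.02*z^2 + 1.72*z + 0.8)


(1) = -s^3 + 2*s^2 - 2*s - 8
(2) = m^4 + 2*m^3*t - 25*m^2*t^2 - 2*m*t^3 + 24*t^4
(3) = -6*h^5 + 13*h^4 - 10*h^3 + 27*h^2 - h - 1
(4) = -17.739*p^5 + 22.9891*p^4 + 9.5151*p^3 - 16.0883*p^2 + 16.8306*p + 11.413
(5) = -1.34*z^6 + 1.8*z^5 + 1.54*z^4 - 0.45*z^3 - 2.12*z^2 + 1.51*z + 1.74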